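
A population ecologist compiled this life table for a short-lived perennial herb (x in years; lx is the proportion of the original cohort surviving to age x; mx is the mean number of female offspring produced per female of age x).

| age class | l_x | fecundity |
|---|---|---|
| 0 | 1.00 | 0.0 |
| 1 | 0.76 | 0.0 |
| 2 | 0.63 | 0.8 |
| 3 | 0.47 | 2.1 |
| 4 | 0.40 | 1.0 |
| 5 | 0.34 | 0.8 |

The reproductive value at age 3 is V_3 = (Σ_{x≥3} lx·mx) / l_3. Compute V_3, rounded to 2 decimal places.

3.53

lx·mx for x ≥ 3: 0.987, 0.4, 0.272 → sum = 1.659
V_3 = 1.659 / l_3 = 1.659 / 0.47 = 3.529787… → 3.53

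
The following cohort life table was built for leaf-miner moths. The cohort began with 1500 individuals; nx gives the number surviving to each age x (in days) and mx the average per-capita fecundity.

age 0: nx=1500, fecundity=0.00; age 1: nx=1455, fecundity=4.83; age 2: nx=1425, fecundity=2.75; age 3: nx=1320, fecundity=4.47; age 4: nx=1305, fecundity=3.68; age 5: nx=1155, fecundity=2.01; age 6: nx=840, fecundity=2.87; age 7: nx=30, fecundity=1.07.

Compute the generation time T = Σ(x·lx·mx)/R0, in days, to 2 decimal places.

2.96

lx = nx/n0 = nx/1500: 1, 0.97, 0.95, 0.88, 0.87, 0.77, 0.56, 0.02
lx·mx: 0, 4.6851, 2.6125, 3.9336, 3.2016, 1.5477, 1.6072, 0.0214 → R0 = 17.6091
x·lx·mx: 0, 4.6851, 5.225, 11.8008, 12.8064, 7.7385, 9.6432, 0.1498 → Σ = 52.0488
T = 52.0488 / 17.6091 = 2.95579… → 2.96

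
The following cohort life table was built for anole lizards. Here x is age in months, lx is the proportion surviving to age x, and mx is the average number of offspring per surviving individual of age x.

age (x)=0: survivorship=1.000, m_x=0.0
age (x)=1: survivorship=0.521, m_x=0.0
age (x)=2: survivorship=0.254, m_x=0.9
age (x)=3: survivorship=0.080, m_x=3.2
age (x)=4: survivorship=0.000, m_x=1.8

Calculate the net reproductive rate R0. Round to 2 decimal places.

0.48

lx·mx by age: 0, 0, 0.2286, 0.256, 0
R0 = Σ lx·mx = 0.4846 → 0.48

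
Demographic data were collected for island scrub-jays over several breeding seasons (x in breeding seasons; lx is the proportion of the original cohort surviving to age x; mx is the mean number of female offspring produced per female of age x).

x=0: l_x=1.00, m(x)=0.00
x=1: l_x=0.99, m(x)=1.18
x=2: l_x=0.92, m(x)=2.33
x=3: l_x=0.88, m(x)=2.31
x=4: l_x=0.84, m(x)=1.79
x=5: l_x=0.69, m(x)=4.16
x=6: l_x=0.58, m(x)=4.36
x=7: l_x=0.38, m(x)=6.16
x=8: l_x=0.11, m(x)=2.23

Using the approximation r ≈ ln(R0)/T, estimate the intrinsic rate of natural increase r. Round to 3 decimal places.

0.611

R0 = Σ lx·mx = 0 + 1.1682 + 2.1436 + 2.0328 + 1.5036 + 2.8704 + 2.5288 + 2.3408 + 0.2453 = 14.8335
Σ x·lx·mx = 65.441; T = 65.441/14.8335 = 4.4117…
r ≈ ln(R0)/T = ln(14.8335)/4.4117… = 0.6113… → 0.611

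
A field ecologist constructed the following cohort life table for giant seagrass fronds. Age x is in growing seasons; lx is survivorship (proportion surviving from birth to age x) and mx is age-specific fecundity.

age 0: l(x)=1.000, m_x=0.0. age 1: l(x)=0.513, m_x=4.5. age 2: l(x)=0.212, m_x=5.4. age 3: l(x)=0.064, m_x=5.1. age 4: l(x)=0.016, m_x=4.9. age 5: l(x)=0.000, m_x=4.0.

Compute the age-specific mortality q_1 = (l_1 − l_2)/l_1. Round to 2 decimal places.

q_1 = (l_1 − l_2) / l_1 = (0.513 − 0.212) / 0.513
     = 0.301 / 0.513 = 0.586745… → 0.59

0.59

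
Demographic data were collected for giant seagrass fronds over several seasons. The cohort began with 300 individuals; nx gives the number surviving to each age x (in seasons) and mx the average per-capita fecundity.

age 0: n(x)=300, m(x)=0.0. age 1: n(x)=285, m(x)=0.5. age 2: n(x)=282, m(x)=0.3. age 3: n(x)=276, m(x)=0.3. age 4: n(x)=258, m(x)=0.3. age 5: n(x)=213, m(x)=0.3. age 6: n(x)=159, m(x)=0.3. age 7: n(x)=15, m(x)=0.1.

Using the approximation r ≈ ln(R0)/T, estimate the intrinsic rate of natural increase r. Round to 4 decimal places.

0.1723

lx = nx/n0 = nx/300: 1, 0.95, 0.94, 0.92, 0.86, 0.71, 0.53, 0.05
R0 = Σ lx·mx = 0 + 0.475 + 0.282 + 0.276 + 0.258 + 0.213 + 0.159 + 0.005 = 1.668
Σ x·lx·mx = 4.953; T = 4.953/1.668 = 2.96942…
r ≈ ln(R0)/T = ln(1.668)/2.96942… = 0.172298… → 0.1723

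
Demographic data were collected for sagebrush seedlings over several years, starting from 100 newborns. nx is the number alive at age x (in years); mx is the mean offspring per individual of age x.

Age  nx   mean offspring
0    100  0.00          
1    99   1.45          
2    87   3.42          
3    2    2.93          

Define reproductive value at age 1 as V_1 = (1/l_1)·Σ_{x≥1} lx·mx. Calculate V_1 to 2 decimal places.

lx = nx/n0 = nx/100: 1, 0.99, 0.87, 0.02
lx·mx for x ≥ 1: 1.4355, 2.9754, 0.0586 → sum = 4.4695
V_1 = 4.4695 / l_1 = 4.4695 / 0.99 = 4.514646… → 4.51

4.51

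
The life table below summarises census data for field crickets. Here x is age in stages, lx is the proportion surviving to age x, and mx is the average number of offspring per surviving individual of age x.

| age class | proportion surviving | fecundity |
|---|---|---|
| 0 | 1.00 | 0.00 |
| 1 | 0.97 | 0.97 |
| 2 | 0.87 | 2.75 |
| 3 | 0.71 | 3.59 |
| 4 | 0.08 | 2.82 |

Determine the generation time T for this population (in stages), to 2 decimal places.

lx·mx: 0, 0.9409, 2.3925, 2.5489, 0.2256 → R0 = 6.1079
x·lx·mx: 0, 0.9409, 4.785, 7.6467, 0.9024 → Σ = 14.275
T = 14.275 / 6.1079 = 2.337137… → 2.34

2.34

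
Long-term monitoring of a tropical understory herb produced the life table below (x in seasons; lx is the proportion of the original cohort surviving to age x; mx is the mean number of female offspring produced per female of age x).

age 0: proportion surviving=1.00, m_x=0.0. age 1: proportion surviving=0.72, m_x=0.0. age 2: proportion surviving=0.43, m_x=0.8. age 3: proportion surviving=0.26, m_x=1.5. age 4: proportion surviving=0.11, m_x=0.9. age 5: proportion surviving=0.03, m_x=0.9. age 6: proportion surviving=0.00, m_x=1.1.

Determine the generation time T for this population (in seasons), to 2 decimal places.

2.78

lx·mx: 0, 0, 0.344, 0.39, 0.099, 0.027, 0 → R0 = 0.86
x·lx·mx: 0, 0, 0.688, 1.17, 0.396, 0.135, 0 → Σ = 2.389
T = 2.389 / 0.86 = 2.777907… → 2.78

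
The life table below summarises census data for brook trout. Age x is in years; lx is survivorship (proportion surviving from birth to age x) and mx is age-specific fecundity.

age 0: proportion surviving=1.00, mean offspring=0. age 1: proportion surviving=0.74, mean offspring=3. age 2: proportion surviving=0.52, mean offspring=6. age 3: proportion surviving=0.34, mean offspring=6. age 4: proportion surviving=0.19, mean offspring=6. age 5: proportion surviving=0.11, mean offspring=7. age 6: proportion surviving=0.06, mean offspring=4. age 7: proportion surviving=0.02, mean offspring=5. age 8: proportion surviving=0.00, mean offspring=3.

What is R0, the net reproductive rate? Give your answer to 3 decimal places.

9.630

lx·mx by age: 0, 2.22, 3.12, 2.04, 1.14, 0.77, 0.24, 0.1, 0
R0 = Σ lx·mx = 9.63 → 9.630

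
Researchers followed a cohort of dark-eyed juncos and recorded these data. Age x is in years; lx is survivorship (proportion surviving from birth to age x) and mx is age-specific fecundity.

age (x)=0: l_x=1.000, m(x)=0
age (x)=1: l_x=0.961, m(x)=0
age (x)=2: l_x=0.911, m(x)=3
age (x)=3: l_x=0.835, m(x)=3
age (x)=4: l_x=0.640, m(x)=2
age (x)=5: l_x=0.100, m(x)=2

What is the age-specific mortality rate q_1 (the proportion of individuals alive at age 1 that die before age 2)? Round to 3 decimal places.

q_1 = (l_1 − l_2) / l_1 = (0.961 − 0.911) / 0.961
     = 0.05 / 0.961 = 0.052029… → 0.052

0.052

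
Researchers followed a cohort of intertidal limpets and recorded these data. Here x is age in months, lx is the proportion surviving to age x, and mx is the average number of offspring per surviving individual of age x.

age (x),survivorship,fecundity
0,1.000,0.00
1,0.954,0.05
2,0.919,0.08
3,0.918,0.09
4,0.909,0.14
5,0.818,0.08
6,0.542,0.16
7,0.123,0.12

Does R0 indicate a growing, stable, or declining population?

R0 = Σ lx·mx = 0 + 0.0477 + 0.07352 + 0.08262 + 0.12726 + 0.06544 + 0.08672 + 0.01476 = 0.49802
R0 < 1, so the population is declining.

declining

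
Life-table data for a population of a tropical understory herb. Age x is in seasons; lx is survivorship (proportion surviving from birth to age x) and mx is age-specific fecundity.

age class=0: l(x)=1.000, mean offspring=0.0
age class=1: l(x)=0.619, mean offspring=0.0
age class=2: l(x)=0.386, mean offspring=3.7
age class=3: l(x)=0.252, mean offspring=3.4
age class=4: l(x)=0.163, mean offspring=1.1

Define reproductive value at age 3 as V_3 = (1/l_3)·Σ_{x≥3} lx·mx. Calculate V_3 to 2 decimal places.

lx·mx for x ≥ 3: 0.8568, 0.1793 → sum = 1.0361
V_3 = 1.0361 / l_3 = 1.0361 / 0.252 = 4.111508… → 4.11

4.11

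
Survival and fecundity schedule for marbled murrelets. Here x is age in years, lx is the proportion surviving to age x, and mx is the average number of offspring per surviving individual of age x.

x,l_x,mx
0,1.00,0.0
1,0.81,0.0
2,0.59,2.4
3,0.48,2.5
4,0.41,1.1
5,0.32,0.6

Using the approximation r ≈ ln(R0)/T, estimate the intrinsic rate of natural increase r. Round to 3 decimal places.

0.419

R0 = Σ lx·mx = 0 + 0 + 1.416 + 1.2 + 0.451 + 0.192 = 3.259
Σ x·lx·mx = 9.196; T = 9.196/3.259 = 2.82172…
r ≈ ln(R0)/T = ln(3.259)/2.82172… = 0.41869… → 0.419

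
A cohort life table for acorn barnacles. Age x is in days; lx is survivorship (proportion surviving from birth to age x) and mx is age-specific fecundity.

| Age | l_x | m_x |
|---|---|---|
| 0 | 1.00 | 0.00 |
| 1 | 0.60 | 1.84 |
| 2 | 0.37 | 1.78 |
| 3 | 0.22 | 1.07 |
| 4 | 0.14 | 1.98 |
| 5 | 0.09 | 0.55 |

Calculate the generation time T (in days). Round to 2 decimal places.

1.93

lx·mx: 0, 1.104, 0.6586, 0.2354, 0.2772, 0.0495 → R0 = 2.3247
x·lx·mx: 0, 1.104, 1.3172, 0.7062, 1.1088, 0.2475 → Σ = 4.4837
T = 4.4837 / 2.3247 = 1.928722… → 1.93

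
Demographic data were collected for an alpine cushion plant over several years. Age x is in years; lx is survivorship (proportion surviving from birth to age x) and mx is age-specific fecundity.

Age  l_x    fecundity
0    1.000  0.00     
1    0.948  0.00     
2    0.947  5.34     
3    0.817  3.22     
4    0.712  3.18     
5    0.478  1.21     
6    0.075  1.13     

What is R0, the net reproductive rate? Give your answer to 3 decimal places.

lx·mx by age: 0, 0, 5.05698, 2.63074, 2.26416, 0.57838, 0.08475
R0 = Σ lx·mx = 10.61501 → 10.615

10.615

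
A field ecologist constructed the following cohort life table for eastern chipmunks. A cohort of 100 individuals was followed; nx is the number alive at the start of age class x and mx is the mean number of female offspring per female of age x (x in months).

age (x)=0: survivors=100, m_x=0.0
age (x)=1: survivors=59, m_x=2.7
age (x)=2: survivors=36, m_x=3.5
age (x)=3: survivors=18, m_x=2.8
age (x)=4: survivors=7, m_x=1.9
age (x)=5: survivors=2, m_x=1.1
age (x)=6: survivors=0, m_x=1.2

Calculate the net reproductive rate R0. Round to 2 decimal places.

lx = nx/n0 = nx/100: 1, 0.59, 0.36, 0.18, 0.07, 0.02, 0
lx·mx by age: 0, 1.593, 1.26, 0.504, 0.133, 0.022, 0
R0 = Σ lx·mx = 3.512 → 3.51

3.51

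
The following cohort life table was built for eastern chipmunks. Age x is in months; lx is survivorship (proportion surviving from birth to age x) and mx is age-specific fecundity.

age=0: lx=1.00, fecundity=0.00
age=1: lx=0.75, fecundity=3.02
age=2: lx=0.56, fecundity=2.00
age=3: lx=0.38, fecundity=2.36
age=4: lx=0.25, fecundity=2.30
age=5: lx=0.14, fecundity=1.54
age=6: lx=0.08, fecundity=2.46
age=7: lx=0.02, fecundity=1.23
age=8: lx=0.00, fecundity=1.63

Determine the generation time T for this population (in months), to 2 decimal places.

2.25

lx·mx: 0, 2.265, 1.12, 0.8968, 0.575, 0.2156, 0.1968, 0.0246, 0 → R0 = 5.2938
x·lx·mx: 0, 2.265, 2.24, 2.6904, 2.3, 1.078, 1.1808, 0.1722, 0 → Σ = 11.9264
T = 11.9264 / 5.2938 = 2.2529… → 2.25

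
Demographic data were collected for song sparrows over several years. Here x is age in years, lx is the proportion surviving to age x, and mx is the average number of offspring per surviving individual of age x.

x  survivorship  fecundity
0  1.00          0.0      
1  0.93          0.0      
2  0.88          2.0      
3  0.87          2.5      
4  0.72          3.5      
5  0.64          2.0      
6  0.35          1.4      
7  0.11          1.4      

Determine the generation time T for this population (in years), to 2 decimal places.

3.65

lx·mx: 0, 0, 1.76, 2.175, 2.52, 1.28, 0.49, 0.154 → R0 = 8.379
x·lx·mx: 0, 0, 3.52, 6.525, 10.08, 6.4, 2.94, 1.078 → Σ = 30.543
T = 30.543 / 8.379 = 3.645184… → 3.65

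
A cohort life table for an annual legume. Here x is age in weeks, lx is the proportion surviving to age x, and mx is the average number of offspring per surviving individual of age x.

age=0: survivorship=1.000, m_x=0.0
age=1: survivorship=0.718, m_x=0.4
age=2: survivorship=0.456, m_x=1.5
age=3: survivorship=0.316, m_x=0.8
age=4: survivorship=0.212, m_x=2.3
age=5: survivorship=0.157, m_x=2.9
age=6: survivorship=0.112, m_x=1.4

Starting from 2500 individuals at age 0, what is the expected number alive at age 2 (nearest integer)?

Expected survivors = N0 · l_2 = 2500 × 0.456 = 1140 → 1140

1140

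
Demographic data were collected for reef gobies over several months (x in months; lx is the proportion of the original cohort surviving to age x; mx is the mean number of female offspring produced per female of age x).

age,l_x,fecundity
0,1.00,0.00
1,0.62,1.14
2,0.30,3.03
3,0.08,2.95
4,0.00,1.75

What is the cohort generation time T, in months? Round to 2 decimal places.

lx·mx: 0, 0.7068, 0.909, 0.236, 0 → R0 = 1.8518
x·lx·mx: 0, 0.7068, 1.818, 0.708, 0 → Σ = 3.2328
T = 3.2328 / 1.8518 = 1.745761… → 1.75

1.75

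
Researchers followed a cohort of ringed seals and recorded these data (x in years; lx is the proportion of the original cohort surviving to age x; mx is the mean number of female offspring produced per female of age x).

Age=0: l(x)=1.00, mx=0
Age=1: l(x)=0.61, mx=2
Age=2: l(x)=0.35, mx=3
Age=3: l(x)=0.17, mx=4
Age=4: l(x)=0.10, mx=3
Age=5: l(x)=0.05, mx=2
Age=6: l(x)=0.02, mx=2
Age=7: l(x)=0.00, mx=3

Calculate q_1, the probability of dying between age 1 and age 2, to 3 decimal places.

q_1 = (l_1 − l_2) / l_1 = (0.61 − 0.35) / 0.61
     = 0.26 / 0.61 = 0.42623… → 0.426

0.426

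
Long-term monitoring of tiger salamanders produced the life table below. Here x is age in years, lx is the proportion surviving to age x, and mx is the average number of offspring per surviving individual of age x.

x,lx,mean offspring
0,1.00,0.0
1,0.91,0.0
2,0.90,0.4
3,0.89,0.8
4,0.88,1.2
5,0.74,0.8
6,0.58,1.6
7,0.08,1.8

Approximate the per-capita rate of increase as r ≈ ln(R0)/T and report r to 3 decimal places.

0.304

R0 = Σ lx·mx = 0 + 0 + 0.36 + 0.712 + 1.056 + 0.592 + 0.928 + 0.144 = 3.792
Σ x·lx·mx = 16.616; T = 16.616/3.792 = 4.38186…
r ≈ ln(R0)/T = ln(3.792)/4.38186… = 0.30418… → 0.304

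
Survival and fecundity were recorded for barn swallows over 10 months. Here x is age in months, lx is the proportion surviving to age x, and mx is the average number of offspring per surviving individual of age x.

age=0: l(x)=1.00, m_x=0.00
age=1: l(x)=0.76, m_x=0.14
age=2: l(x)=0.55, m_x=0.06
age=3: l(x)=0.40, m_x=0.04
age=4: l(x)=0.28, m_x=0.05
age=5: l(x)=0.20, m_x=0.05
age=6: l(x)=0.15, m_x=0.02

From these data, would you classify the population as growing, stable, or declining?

R0 = Σ lx·mx = 0 + 0.1064 + 0.033 + 0.016 + 0.014 + 0.01 + 0.003 = 0.1824
R0 < 1, so the population is declining.

declining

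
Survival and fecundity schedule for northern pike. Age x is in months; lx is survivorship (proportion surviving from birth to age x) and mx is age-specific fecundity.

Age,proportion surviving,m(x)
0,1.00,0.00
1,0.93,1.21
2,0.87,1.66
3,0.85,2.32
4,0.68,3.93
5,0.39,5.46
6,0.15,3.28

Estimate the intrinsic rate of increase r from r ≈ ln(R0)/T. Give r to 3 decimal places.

0.657

R0 = Σ lx·mx = 0 + 1.1253 + 1.4442 + 1.972 + 2.6724 + 2.1294 + 0.492 = 9.8353
Σ x·lx·mx = 34.2183; T = 34.2183/9.8353 = 3.47913…
r ≈ ln(R0)/T = ln(9.8353)/3.47913… = 0.65705… → 0.657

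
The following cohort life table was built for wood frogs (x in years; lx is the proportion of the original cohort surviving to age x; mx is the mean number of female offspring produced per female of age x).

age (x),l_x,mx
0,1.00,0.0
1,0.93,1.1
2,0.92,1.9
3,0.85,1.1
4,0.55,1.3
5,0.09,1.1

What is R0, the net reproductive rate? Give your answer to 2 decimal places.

lx·mx by age: 0, 1.023, 1.748, 0.935, 0.715, 0.099
R0 = Σ lx·mx = 4.52 → 4.52

4.52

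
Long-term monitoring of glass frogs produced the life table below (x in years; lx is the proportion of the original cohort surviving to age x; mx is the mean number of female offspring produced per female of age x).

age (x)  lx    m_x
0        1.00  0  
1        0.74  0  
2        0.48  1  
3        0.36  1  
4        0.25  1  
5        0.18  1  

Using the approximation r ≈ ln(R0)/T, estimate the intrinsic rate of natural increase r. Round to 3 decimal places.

0.077

R0 = Σ lx·mx = 0 + 0 + 0.48 + 0.36 + 0.25 + 0.18 = 1.27
Σ x·lx·mx = 3.94; T = 3.94/1.27 = 3.10236…
r ≈ ln(R0)/T = ln(1.27)/3.10236… = 0.07704… → 0.077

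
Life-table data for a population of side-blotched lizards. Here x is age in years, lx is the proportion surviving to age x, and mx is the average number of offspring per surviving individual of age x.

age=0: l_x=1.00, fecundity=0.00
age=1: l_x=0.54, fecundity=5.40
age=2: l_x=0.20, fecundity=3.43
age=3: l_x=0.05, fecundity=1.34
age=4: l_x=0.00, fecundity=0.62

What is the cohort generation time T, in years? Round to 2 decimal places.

lx·mx: 0, 2.916, 0.686, 0.067, 0 → R0 = 3.669
x·lx·mx: 0, 2.916, 1.372, 0.201, 0 → Σ = 4.489
T = 4.489 / 3.669 = 1.223494… → 1.22

1.22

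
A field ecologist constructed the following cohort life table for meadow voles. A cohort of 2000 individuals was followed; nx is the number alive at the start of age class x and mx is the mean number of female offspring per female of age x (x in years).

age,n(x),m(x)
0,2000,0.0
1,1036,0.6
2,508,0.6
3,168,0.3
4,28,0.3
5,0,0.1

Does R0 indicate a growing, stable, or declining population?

declining

lx = nx/n0 = nx/2000: 1, 0.518, 0.254, 0.084, 0.014, 0
R0 = Σ lx·mx = 0 + 0.3108 + 0.1524 + 0.0252 + 0.0042 + 0 = 0.4926
R0 < 1, so the population is declining.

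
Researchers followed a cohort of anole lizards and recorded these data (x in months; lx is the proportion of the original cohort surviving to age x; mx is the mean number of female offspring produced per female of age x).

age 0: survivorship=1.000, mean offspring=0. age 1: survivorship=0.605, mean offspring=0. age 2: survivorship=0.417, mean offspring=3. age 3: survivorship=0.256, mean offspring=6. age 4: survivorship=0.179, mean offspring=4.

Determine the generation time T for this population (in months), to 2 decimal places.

lx·mx: 0, 0, 1.251, 1.536, 0.716 → R0 = 3.503
x·lx·mx: 0, 0, 2.502, 4.608, 2.864 → Σ = 9.974
T = 9.974 / 3.503 = 2.847274… → 2.85

2.85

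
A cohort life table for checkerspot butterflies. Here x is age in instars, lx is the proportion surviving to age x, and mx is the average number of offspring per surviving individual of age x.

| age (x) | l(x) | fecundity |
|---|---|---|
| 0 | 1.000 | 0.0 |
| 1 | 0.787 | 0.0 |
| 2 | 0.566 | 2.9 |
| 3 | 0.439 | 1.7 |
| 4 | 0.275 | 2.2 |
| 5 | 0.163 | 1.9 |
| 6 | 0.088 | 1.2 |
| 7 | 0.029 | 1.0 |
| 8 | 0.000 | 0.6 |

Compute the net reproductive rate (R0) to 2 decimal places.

lx·mx by age: 0, 0, 1.6414, 0.7463, 0.605, 0.3097, 0.1056, 0.029, 0
R0 = Σ lx·mx = 3.437 → 3.44

3.44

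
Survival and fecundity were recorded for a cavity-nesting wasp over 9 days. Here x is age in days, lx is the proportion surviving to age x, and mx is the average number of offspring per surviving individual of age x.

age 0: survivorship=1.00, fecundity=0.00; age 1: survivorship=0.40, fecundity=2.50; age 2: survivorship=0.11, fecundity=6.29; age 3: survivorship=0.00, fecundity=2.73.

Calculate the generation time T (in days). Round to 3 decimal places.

lx·mx: 0, 1, 0.6919, 0 → R0 = 1.6919
x·lx·mx: 0, 1, 1.3838, 0 → Σ = 2.3838
T = 2.3838 / 1.6919 = 1.408949… → 1.409

1.409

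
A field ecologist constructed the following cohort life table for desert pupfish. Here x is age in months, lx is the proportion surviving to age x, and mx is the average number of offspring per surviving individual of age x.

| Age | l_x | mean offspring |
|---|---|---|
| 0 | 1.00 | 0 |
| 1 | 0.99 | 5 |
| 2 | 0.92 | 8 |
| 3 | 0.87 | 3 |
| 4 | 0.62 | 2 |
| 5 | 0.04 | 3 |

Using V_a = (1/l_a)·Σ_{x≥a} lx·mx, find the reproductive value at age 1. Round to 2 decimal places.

16.44

lx·mx for x ≥ 1: 4.95, 7.36, 2.61, 1.24, 0.12 → sum = 16.28
V_1 = 16.28 / l_1 = 16.28 / 0.99 = 16.444444… → 16.44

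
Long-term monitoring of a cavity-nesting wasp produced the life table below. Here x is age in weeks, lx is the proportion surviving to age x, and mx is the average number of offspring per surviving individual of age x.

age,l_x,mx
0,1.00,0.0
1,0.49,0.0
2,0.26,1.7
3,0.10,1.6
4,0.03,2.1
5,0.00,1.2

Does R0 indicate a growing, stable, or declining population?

declining

R0 = Σ lx·mx = 0 + 0 + 0.442 + 0.16 + 0.063 + 0 = 0.665
R0 < 1, so the population is declining.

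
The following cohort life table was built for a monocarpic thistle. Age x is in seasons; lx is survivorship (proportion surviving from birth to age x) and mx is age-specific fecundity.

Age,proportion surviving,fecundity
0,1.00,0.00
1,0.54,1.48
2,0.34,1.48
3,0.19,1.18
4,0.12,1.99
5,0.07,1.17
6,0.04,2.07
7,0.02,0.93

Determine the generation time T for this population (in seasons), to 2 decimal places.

lx·mx: 0, 0.7992, 0.5032, 0.2242, 0.2388, 0.0819, 0.0828, 0.0186 → R0 = 1.9487
x·lx·mx: 0, 0.7992, 1.0064, 0.6726, 0.9552, 0.4095, 0.4968, 0.1302 → Σ = 4.4699
T = 4.4699 / 1.9487 = 2.293786… → 2.29

2.29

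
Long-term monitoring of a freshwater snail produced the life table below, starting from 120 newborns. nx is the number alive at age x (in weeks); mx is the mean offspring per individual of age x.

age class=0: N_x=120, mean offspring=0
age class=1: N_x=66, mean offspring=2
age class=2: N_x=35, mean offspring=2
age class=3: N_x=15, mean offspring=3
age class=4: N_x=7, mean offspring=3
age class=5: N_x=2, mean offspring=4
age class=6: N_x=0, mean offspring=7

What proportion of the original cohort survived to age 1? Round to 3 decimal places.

l_1 = n_1/n_0 = 66/120 = 0.55 → 0.550

0.550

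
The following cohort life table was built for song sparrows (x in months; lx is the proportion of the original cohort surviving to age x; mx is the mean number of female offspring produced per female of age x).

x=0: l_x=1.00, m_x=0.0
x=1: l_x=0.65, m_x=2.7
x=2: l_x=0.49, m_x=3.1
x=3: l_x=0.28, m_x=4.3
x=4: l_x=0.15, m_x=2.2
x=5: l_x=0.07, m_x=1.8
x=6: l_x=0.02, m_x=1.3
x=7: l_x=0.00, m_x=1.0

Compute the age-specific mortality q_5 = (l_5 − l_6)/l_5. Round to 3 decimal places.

0.714

q_5 = (l_5 − l_6) / l_5 = (0.07 − 0.02) / 0.07
     = 0.05 / 0.07 = 0.714286… → 0.714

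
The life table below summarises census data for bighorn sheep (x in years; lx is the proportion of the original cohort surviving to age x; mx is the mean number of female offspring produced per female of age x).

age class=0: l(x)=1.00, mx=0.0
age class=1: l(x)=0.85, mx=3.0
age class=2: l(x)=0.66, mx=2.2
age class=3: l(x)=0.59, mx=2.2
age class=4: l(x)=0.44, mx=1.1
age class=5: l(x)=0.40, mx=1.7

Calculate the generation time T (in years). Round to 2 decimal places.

lx·mx: 0, 2.55, 1.452, 1.298, 0.484, 0.68 → R0 = 6.464
x·lx·mx: 0, 2.55, 2.904, 3.894, 1.936, 3.4 → Σ = 14.684
T = 14.684 / 6.464 = 2.271658… → 2.27

2.27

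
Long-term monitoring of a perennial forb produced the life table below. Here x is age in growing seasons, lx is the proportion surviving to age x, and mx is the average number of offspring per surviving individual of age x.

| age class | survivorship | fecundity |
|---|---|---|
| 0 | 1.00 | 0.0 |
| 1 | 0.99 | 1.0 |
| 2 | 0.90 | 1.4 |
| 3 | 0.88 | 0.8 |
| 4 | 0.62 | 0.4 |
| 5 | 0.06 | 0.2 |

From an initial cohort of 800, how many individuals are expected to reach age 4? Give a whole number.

Expected survivors = N0 · l_4 = 800 × 0.62 = 496 → 496

496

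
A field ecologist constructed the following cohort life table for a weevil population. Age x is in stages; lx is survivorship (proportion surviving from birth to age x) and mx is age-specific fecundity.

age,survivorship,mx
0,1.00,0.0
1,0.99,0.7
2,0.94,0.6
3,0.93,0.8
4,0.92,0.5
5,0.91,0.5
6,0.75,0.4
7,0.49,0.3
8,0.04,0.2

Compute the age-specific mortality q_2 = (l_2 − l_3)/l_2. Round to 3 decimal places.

q_2 = (l_2 − l_3) / l_2 = (0.94 − 0.93) / 0.94
     = 0.01 / 0.94 = 0.010638… → 0.011

0.011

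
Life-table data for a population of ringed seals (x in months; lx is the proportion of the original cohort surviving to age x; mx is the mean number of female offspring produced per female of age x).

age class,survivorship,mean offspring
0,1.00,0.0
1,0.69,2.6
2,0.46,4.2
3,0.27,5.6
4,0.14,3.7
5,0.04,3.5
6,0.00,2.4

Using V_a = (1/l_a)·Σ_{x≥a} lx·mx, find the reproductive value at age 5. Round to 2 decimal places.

lx·mx for x ≥ 5: 0.14, 0 → sum = 0.14
V_5 = 0.14 / l_5 = 0.14 / 0.04 = 3.5 → 3.50

3.50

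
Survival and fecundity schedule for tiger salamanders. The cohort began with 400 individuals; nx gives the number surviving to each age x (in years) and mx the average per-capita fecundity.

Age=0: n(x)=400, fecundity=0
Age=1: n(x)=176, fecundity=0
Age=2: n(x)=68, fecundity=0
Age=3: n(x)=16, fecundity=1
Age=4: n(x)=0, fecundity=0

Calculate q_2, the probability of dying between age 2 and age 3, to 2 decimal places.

lx = nx/n0 = nx/400: 1, 0.44, 0.17, 0.04, 0
q_2 = (l_2 − l_3) / l_2 = (0.17 − 0.04) / 0.17
     = 0.13 / 0.17 = 0.764706… → 0.76

0.76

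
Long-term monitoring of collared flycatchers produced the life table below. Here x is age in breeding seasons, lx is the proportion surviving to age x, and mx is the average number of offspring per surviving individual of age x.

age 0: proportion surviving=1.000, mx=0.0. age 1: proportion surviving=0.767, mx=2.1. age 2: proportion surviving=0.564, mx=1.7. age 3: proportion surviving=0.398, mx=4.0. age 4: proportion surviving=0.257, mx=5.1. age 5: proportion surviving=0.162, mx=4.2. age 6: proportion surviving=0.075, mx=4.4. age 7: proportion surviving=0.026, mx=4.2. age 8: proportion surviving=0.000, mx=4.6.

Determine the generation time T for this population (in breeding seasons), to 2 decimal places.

2.99

lx·mx: 0, 1.6107, 0.9588, 1.592, 1.3107, 0.6804, 0.33, 0.1092, 0 → R0 = 6.5918
x·lx·mx: 0, 1.6107, 1.9176, 4.776, 5.2428, 3.402, 1.98, 0.7644, 0 → Σ = 19.6935
T = 19.6935 / 6.5918 = 2.987575… → 2.99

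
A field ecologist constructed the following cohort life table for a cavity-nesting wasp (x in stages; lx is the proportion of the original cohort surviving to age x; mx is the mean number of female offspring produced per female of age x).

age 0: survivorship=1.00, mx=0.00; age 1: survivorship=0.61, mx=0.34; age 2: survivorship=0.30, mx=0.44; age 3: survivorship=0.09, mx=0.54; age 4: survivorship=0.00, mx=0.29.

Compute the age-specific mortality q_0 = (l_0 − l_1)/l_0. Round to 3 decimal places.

0.390

q_0 = (l_0 − l_1) / l_0 = (1 − 0.61) / 1
     = 0.39 / 1 = 0.39 → 0.390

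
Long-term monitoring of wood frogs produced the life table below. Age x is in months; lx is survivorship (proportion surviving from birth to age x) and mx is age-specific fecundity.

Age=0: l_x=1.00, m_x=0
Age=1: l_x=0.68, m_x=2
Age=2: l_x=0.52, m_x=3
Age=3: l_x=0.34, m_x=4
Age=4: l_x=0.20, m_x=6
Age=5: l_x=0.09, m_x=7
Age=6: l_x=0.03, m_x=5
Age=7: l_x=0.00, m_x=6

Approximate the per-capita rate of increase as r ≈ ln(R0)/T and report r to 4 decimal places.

R0 = Σ lx·mx = 0 + 1.36 + 1.56 + 1.36 + 1.2 + 0.63 + 0.15 + 0 = 6.26
Σ x·lx·mx = 17.41; T = 17.41/6.26 = 2.78115…
r ≈ ln(R0)/T = ln(6.26)/2.78115… = 0.659504… → 0.6595

0.6595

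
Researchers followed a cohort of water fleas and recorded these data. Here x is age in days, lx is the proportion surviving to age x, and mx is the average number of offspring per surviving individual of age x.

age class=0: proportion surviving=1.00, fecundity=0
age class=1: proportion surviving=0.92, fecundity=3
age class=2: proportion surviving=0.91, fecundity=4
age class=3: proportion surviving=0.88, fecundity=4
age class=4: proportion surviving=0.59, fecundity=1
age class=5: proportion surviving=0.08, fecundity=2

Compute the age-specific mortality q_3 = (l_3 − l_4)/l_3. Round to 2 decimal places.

0.33

q_3 = (l_3 − l_4) / l_3 = (0.88 − 0.59) / 0.88
     = 0.29 / 0.88 = 0.329545… → 0.33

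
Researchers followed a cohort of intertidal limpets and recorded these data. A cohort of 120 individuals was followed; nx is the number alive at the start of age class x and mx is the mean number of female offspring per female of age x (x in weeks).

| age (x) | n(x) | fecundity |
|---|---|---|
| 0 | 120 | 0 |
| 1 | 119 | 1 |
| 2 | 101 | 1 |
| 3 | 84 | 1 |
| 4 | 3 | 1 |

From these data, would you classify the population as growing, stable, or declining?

lx = nx/n0 = nx/120: 1, 0.99167…, 0.84167…, 0.7, 0.025
R0 = Σ lx·mx = 0 + 0.991667… + 0.841667… + 0.7 + 0.025 = 2.558333…
R0 > 1, so the population is growing.

growing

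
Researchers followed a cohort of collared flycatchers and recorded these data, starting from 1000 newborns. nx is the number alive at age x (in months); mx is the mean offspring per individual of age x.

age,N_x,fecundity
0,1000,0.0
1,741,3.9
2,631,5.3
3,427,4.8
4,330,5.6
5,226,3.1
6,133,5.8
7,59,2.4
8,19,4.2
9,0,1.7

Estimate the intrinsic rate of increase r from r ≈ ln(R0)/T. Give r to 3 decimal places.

lx = nx/n0 = nx/1000: 1, 0.741, 0.631, 0.427, 0.33, 0.226, 0.133, 0.059, 0.019, 0
R0 = Σ lx·mx = 0 + 2.8899 + 3.3443 + 2.0496 + 1.848 + 0.7006 + 0.7714 + 0.1416 + 0.0798 + 0 = 11.8252
Σ x·lx·mx = 32.8803; T = 32.8803/11.8252 = 2.78053…
r ≈ ln(R0)/T = ln(11.8252)/2.78053… = 0.8884… → 0.888

0.888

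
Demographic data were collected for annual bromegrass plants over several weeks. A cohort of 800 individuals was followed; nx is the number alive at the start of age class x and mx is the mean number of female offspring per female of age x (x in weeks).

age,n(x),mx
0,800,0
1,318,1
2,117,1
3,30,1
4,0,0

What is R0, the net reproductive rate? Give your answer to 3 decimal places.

0.581

lx = nx/n0 = nx/800: 1, 0.3975, 0.14625, 0.0375, 0
lx·mx by age: 0, 0.3975, 0.14625, 0.0375, 0
R0 = Σ lx·mx = 0.58125 → 0.581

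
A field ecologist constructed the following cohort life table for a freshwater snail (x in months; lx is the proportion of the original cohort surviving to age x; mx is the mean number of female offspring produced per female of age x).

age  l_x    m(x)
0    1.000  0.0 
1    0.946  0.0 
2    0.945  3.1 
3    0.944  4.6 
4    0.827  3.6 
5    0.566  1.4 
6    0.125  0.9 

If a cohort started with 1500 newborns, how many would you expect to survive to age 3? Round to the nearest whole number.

Expected survivors = N0 · l_3 = 1500 × 0.944 = 1416 → 1416

1416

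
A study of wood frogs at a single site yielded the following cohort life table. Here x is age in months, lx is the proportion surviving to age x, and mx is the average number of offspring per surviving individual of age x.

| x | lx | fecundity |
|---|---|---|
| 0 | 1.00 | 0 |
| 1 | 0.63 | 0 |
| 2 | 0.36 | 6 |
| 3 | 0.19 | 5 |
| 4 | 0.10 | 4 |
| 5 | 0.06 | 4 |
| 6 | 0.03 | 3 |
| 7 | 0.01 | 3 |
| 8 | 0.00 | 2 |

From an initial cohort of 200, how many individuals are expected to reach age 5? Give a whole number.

12

Expected survivors = N0 · l_5 = 200 × 0.06 = 12 → 12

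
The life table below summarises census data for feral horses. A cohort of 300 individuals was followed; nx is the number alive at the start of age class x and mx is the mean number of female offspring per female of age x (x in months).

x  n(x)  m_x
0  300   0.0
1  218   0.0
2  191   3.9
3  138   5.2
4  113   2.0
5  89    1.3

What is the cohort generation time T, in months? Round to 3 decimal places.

2.841

lx = nx/n0 = nx/300: 1, 0.72667…, 0.63667…, 0.46, 0.37667…, 0.29667…
lx·mx: 0, 0, 2.483…, 2.392, 0.753333…, 0.385667… → R0 = 6.014…
x·lx·mx: 0, 0, 4.966…, 7.176, 3.013333…, 1.928333… → Σ = 17.083667…
T = 17.083667… / 6.014… = 2.84065… → 2.841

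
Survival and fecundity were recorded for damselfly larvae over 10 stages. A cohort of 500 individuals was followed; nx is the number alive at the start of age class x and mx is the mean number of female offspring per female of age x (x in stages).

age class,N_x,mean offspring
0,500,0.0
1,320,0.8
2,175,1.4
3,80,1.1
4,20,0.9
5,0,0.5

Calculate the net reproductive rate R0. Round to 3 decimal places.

lx = nx/n0 = nx/500: 1, 0.64, 0.35, 0.16, 0.04, 0
lx·mx by age: 0, 0.512, 0.49, 0.176, 0.036, 0
R0 = Σ lx·mx = 1.214 → 1.214

1.214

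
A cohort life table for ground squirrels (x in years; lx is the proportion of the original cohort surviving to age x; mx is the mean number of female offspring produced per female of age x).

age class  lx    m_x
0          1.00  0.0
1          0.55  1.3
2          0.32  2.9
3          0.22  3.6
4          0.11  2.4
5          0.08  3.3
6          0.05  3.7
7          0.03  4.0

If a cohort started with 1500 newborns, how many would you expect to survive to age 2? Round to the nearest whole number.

480

Expected survivors = N0 · l_2 = 1500 × 0.32 = 480 → 480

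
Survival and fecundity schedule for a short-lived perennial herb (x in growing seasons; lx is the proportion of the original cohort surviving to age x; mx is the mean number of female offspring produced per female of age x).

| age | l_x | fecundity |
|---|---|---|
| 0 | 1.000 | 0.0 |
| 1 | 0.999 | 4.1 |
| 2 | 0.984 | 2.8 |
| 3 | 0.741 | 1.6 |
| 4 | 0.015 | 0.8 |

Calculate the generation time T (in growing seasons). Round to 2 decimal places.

lx·mx: 0, 4.0959, 2.7552, 1.1856, 0.012 → R0 = 8.0487
x·lx·mx: 0, 4.0959, 5.5104, 3.5568, 0.048 → Σ = 13.2111
T = 13.2111 / 8.0487 = 1.641396… → 1.64

1.64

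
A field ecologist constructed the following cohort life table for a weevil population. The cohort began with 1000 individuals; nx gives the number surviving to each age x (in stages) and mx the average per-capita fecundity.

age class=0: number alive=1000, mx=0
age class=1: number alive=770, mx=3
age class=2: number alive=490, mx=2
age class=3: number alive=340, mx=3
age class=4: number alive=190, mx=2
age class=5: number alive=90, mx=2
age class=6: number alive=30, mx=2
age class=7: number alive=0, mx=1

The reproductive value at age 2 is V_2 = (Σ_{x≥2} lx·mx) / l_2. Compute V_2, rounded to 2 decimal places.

lx = nx/n0 = nx/1000: 1, 0.77, 0.49, 0.34, 0.19, 0.09, 0.03, 0
lx·mx for x ≥ 2: 0.98, 1.02, 0.38, 0.18, 0.06, 0 → sum = 2.62
V_2 = 2.62 / l_2 = 2.62 / 0.49 = 5.346939… → 5.35

5.35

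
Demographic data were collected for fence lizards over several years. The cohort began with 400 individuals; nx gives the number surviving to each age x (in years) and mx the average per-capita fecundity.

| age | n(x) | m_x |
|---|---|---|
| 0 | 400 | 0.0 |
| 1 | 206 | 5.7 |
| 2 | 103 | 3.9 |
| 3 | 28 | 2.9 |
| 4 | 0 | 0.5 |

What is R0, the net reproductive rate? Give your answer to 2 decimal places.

4.14

lx = nx/n0 = nx/400: 1, 0.515, 0.2575, 0.07, 0
lx·mx by age: 0, 2.9355, 1.00425, 0.203, 0
R0 = Σ lx·mx = 4.14275 → 4.14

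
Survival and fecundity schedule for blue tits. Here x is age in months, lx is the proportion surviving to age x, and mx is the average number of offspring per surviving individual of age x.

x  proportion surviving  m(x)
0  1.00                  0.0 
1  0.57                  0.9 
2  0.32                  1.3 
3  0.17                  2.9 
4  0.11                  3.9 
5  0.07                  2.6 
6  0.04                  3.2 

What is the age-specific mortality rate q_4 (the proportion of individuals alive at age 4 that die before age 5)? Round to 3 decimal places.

q_4 = (l_4 − l_5) / l_4 = (0.11 − 0.07) / 0.11
     = 0.04 / 0.11 = 0.363636… → 0.364

0.364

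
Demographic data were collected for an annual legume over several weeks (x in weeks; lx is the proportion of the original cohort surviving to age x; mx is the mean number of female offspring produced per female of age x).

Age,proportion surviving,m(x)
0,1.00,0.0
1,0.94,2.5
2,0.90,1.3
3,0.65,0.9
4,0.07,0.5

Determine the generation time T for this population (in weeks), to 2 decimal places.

lx·mx: 0, 2.35, 1.17, 0.585, 0.035 → R0 = 4.14
x·lx·mx: 0, 2.35, 2.34, 1.755, 0.14 → Σ = 6.585
T = 6.585 / 4.14 = 1.59058… → 1.59

1.59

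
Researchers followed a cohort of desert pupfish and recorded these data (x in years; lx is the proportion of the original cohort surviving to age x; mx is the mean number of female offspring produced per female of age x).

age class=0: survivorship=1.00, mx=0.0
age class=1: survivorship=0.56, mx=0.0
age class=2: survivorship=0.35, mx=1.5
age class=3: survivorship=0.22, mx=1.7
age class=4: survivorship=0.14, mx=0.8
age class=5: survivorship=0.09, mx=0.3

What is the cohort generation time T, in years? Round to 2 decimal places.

2.65

lx·mx: 0, 0, 0.525, 0.374, 0.112, 0.027 → R0 = 1.038
x·lx·mx: 0, 0, 1.05, 1.122, 0.448, 0.135 → Σ = 2.755
T = 2.755 / 1.038 = 2.654143… → 2.65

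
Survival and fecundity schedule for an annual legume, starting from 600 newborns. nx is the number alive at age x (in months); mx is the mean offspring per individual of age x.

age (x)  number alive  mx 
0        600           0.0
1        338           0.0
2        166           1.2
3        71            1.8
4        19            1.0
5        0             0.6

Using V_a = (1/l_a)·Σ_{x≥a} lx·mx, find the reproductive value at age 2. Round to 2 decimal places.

2.08

lx = nx/n0 = nx/600: 1, 0.56333…, 0.27667…, 0.11833…, 0.03167…, 0
lx·mx for x ≥ 2: 0.332…, 0.213…, 0.031667…, 0 → sum = 0.576667…
V_2 = 0.576667… / l_2 = 0.576667… / 0.276667… = 2.084337… → 2.08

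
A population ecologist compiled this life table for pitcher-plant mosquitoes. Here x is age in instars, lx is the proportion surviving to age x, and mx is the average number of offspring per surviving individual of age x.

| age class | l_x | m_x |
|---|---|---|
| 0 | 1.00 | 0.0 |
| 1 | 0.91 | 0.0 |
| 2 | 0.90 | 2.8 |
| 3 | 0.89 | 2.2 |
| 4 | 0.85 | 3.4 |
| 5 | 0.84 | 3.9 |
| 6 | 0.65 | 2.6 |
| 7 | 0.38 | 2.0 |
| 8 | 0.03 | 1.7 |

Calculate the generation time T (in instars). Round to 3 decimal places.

lx·mx: 0, 0, 2.52, 1.958, 2.89, 3.276, 1.69, 0.76, 0.051 → R0 = 13.145
x·lx·mx: 0, 0, 5.04, 5.874, 11.56, 16.38, 10.14, 5.32, 0.408 → Σ = 54.722
T = 54.722 / 13.145 = 4.162952… → 4.163

4.163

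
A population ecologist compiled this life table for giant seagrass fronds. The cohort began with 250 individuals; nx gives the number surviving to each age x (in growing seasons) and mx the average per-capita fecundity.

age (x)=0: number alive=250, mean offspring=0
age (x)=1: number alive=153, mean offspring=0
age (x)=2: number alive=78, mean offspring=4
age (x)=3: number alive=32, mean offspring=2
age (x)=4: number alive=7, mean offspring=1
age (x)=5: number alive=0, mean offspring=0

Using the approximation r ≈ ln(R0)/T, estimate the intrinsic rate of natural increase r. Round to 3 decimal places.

0.194

lx = nx/n0 = nx/250: 1, 0.612, 0.312, 0.128, 0.028, 0
R0 = Σ lx·mx = 0 + 0 + 1.248 + 0.256 + 0.028 + 0 = 1.532
Σ x·lx·mx = 3.376; T = 3.376/1.532 = 2.20366…
r ≈ ln(R0)/T = ln(1.532)/2.20366… = 0.19358… → 0.194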